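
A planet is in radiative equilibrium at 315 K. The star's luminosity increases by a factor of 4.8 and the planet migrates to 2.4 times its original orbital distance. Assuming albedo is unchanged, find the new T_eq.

T_eq ≈ 301 K

T_eq ∝ L^(1/4) · d^(−1/2).
T′ = 315 × 4.8^(1/4) / 2.4^(1/2) = 301 K.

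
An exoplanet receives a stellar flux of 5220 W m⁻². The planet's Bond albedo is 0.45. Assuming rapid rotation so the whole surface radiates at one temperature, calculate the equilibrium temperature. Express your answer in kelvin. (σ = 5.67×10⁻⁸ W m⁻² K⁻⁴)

Energy balance: absorbed = emitted ⇒ πR²·S(1−A) = 4πR²·σT_eq⁴, so T_eq⁴ = S(1−A)/(4σ).
T_eq = [5220 × 0.55 / (4 × 5.67×10⁻⁸)]^(1/4) = (1.27×10¹⁰)^(1/4) = 335 K.

T_eq ≈ 335 K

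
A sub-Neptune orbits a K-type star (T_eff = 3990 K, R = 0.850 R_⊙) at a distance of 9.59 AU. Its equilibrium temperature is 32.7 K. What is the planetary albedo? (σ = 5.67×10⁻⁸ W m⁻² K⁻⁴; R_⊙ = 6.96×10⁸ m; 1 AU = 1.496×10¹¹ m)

R_⋆ = 0.850 × 6.96×10⁸ = 5.92×10⁸ m.
d = 9.59 AU = 1.43×10¹² m.
L = 4πR_⋆²σT_⋆⁴ = 4π(5.92×10⁸)² × 5.67×10⁻⁸ × (3990)⁴ = 6.32×10²⁵ W.
S = L/(4πd²) = 2.44 W m⁻².
From T_eq⁴ = S(1−A)/(4σ): 1−A = 4σT_eq⁴/S.
1−A = 4 × 5.67×10⁻⁸ × (32.7)⁴ / 2.44 = 0.106.

A ≈ 0.89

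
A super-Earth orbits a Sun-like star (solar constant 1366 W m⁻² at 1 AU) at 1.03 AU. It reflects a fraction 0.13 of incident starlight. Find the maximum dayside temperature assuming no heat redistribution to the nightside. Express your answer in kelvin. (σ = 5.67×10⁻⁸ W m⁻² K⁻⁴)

T_ss ≈ 375 K

Flux at 1.03 AU: S = 1366/1.03² = 1290 W m⁻².
With no redistribution each surface element balances locally: S(1−A) = σT⁴.
T = [1290 × 0.87 / 5.67×10⁻⁸]^(1/4) = (1.98×10¹⁰)^(1/4) = 375 K.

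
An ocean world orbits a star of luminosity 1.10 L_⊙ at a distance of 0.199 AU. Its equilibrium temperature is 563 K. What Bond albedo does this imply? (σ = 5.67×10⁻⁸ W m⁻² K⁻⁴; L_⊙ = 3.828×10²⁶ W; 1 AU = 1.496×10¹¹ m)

A ≈ 0.40

d = 0.199 AU = 2.98×10¹⁰ m.
L = 1.10 × 3.828×10²⁶ = 4.21×10²⁶ W.
Flux: S = L/(4πd²) = 4.21×10²⁶/(4π×(2.98×10¹⁰)²) = 3.78×10⁴ W m⁻².
From T_eq⁴ = S(1−A)/(4σ): 1−A = 4σT_eq⁴/S.
1−A = 4 × 5.67×10⁻⁸ × (563)⁴ / 3.78×10⁴ = 0.603.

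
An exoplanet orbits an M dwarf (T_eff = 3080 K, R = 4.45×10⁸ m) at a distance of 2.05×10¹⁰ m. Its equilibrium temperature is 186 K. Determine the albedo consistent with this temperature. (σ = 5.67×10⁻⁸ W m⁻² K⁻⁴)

L = 4πR_⋆²σT_⋆⁴ = 4π(4.45×10⁸)² × 5.67×10⁻⁸ × (3080)⁴ = 1.27×10²⁵ W.
S = L/(4πd²) = 2400 W m⁻².
From T_eq⁴ = S(1−A)/(4σ): 1−A = 4σT_eq⁴/S.
1−A = 4 × 5.67×10⁻⁸ × (186)⁴ / 2400 = 0.113.

A ≈ 0.89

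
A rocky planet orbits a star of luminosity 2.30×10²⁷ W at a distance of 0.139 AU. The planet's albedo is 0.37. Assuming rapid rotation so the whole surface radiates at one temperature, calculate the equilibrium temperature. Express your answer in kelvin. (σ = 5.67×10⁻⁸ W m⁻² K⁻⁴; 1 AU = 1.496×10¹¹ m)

T_eq ≈ 1040 K

d = 0.139 AU = 2.08×10¹⁰ m.
Flux: S = L/(4πd²) = 2.30×10²⁷/(4π×(2.08×10¹⁰)²) = 4.23×10⁵ W m⁻².
Energy balance: absorbed = emitted ⇒ πR²·S(1−A) = 4πR²·σT_eq⁴, so T_eq⁴ = S(1−A)/(4σ).
T_eq = [4.23×10⁵ × 0.63 / (4 × 5.67×10⁻⁸)]^(1/4) = (1.18×10¹²)^(1/4) = 1040 K.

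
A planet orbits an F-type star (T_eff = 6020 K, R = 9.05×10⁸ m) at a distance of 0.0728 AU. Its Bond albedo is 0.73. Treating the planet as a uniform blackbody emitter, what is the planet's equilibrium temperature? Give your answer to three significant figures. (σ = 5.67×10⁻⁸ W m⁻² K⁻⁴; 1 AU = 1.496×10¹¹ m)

T_eq ≈ 885 K

d = 0.0728 AU = 1.09×10¹⁰ m.
L = 4πR_⋆²σT_⋆⁴ = 4π(9.05×10⁸)² × 5.67×10⁻⁸ × (6020)⁴ = 7.66×10²⁶ W.
S = L/(4πd²) = 5.14×10⁵ W m⁻².
Energy balance: absorbed = emitted ⇒ πR²·S(1−A) = 4πR²·σT_eq⁴, so T_eq⁴ = S(1−A)/(4σ).
T_eq = [5.14×10⁵ × 0.27 / (4 × 5.67×10⁻⁸)]^(1/4) = (6.12×10¹¹)^(1/4) = 885 K.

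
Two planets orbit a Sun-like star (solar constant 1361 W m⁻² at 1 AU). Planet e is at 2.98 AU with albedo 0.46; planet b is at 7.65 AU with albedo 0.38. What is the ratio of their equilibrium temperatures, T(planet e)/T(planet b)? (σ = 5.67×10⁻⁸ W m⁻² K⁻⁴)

T_eq = [S₀(1−A)/(4σd²)]^(1/4), so T ∝ (1−A)^(1/4) / √d.
T₁ = [1361×0.54/(4×5.67×10⁻⁸×2.98²)]^(1/4) = 138.21 K.
T₂ = [1361×0.62/(4×5.67×10⁻⁸×7.65²)]^(1/4) = 89.29 K.

T₁/T₂ ≈ 1.548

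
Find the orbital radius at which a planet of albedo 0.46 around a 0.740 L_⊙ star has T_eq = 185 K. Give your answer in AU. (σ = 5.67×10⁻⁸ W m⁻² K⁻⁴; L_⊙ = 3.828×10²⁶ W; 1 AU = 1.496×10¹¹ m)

L = 0.740 × 3.828×10²⁶ = 2.83×10²⁶ W.
From T_eq⁴ = L(1−A)/(16πσd²): d = √[L(1−A)/(16πσT_eq⁴)].
d = √[2.83×10²⁶ × 0.54 / (16π × 5.67×10⁻⁸ × (185)⁴)] = 2.14×10¹¹ m = 1.43 AU.

d ≈ 1.43 AU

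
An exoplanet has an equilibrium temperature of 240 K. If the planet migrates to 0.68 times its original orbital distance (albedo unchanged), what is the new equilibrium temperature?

T_eq ≈ 291 K

T_eq ∝ L^(1/4) · d^(−1/2).
T′ = 240 / 0.68^(1/2) = 291 K.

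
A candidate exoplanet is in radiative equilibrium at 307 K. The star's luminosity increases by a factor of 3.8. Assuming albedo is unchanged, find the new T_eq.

T_eq ∝ L^(1/4) · d^(−1/2).
T′ = 307 × 3.8^(1/4) = 429 K.

T_eq ≈ 429 K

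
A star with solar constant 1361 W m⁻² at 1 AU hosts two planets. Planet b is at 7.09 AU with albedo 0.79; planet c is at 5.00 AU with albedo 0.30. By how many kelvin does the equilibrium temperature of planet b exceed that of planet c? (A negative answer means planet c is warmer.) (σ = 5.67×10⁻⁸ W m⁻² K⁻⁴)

T_eq = [S₀(1−A)/(4σd²)]^(1/4), so T ∝ (1−A)^(1/4) / √d.
T₁ = [1361×0.21/(4×5.67×10⁻⁸×7.09²)]^(1/4) = 70.76 K.
T₂ = [1361×0.70/(4×5.67×10⁻⁸×5.00²)]^(1/4) = 113.85 K.

ΔT ≈ -43.1 K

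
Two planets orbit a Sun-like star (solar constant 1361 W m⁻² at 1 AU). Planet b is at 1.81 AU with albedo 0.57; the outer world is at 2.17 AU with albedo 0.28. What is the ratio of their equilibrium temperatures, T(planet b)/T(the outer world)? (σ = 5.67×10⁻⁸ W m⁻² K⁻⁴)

T_eq = [S₀(1−A)/(4σd²)]^(1/4), so T ∝ (1−A)^(1/4) / √d.
T₁ = [1361×0.43/(4×5.67×10⁻⁸×1.81²)]^(1/4) = 167.53 K.
T₂ = [1361×0.72/(4×5.67×10⁻⁸×2.17²)]^(1/4) = 174.04 K.

T₁/T₂ ≈ 0.963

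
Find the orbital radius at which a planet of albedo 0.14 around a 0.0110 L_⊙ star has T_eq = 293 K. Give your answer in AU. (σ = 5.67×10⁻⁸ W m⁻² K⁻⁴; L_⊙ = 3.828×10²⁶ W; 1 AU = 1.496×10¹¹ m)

L = 0.0110 × 3.828×10²⁶ = 4.21×10²⁴ W.
From T_eq⁴ = L(1−A)/(16πσd²): d = √[L(1−A)/(16πσT_eq⁴)].
d = √[4.21×10²⁴ × 0.86 / (16π × 5.67×10⁻⁸ × (293)⁴)] = 1.31×10¹⁰ m = 0.0878 AU.

d ≈ 0.0878 AU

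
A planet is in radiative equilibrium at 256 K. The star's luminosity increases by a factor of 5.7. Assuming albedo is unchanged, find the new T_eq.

T_eq ≈ 396 K

T_eq ∝ L^(1/4) · d^(−1/2).
T′ = 256 × 5.7^(1/4) = 396 K.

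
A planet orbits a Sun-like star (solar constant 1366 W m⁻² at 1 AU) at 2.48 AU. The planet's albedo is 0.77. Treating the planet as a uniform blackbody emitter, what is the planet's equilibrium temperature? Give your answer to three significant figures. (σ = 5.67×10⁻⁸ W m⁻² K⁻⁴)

Flux at 2.48 AU: S = 1366/2.48² = 222 W m⁻².
Energy balance: absorbed = emitted ⇒ πR²·S(1−A) = 4πR²·σT_eq⁴, so T_eq⁴ = S(1−A)/(4σ).
T_eq = [222 × 0.23 / (4 × 5.67×10⁻⁸)]^(1/4) = (2.25×10⁸)^(1/4) = 123 K.

T_eq ≈ 123 K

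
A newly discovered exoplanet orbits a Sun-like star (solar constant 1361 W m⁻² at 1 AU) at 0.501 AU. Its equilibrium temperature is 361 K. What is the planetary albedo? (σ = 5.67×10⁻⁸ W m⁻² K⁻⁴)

Flux at 0.501 AU: S = 1361/0.501² = 5420 W m⁻².
From T_eq⁴ = S(1−A)/(4σ): 1−A = 4σT_eq⁴/S.
1−A = 4 × 5.67×10⁻⁸ × (361)⁴ / 5420 = 0.710.

A ≈ 0.29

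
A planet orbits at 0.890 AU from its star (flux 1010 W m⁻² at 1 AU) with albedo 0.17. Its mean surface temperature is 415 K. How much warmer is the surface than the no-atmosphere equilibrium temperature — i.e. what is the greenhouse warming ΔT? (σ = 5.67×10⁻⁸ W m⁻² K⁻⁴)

S = 1010/0.890² = 1275 W m⁻².
T_eq = [S(1−A)/(4σ)]^(1/4) = [1275×0.83/(4×5.67×10⁻⁸)]^(1/4) = 261.4 K.
ΔT = T_surf − T_eq = 415 − 261.4.

ΔT ≈ 153.6 K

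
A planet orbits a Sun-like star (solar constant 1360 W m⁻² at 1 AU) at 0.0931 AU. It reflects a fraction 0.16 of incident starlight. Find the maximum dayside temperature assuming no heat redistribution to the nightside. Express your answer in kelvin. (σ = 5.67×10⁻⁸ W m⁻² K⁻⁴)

Flux at 0.0931 AU: S = 1360/0.0931² = 1.57×10⁵ W m⁻².
With no redistribution each surface element balances locally: S(1−A) = σT⁴.
T = [1.57×10⁵ × 0.84 / 5.67×10⁻⁸]^(1/4) = (2.32×10¹²)^(1/4) = 1230 K.

T_ss ≈ 1230 K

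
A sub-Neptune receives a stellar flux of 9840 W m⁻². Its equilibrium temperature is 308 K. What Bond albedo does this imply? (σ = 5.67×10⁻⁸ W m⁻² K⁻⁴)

A ≈ 0.79

From T_eq⁴ = S(1−A)/(4σ): 1−A = 4σT_eq⁴/S.
1−A = 4 × 5.67×10⁻⁸ × (308)⁴ / 9840 = 0.207.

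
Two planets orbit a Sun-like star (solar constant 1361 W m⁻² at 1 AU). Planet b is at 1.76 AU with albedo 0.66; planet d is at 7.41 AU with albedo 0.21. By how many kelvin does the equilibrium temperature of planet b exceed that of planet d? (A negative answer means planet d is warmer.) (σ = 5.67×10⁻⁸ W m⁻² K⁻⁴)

T_eq = [S₀(1−A)/(4σd²)]^(1/4), so T ∝ (1−A)^(1/4) / √d.
T₁ = [1361×0.34/(4×5.67×10⁻⁸×1.76²)]^(1/4) = 160.20 K.
T₂ = [1361×0.79/(4×5.67×10⁻⁸×7.41²)]^(1/4) = 96.39 K.

ΔT ≈ 63.8 K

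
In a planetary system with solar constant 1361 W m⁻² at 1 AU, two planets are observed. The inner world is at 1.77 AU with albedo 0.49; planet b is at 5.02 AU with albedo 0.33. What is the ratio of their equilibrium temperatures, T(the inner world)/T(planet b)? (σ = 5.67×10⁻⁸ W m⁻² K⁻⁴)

T₁/T₂ ≈ 1.573

T_eq = [S₀(1−A)/(4σd²)]^(1/4), so T ∝ (1−A)^(1/4) / √d.
T₁ = [1361×0.51/(4×5.67×10⁻⁸×1.77²)]^(1/4) = 176.79 K.
T₂ = [1361×0.67/(4×5.67×10⁻⁸×5.02²)]^(1/4) = 112.39 K.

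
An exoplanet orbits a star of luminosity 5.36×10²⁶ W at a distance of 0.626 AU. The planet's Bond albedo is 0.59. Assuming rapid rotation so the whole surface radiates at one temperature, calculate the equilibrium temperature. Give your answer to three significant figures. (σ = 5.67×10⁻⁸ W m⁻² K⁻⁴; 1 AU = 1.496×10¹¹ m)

d = 0.626 AU = 9.36×10¹⁰ m.
Flux: S = L/(4πd²) = 5.36×10²⁶/(4π×(9.36×10¹⁰)²) = 4860 W m⁻².
Energy balance: absorbed = emitted ⇒ πR²·S(1−A) = 4πR²·σT_eq⁴, so T_eq⁴ = S(1−A)/(4σ).
T_eq = [4860 × 0.41 / (4 × 5.67×10⁻⁸)]^(1/4) = (8.79×10⁹)^(1/4) = 306 K.

T_eq ≈ 306 K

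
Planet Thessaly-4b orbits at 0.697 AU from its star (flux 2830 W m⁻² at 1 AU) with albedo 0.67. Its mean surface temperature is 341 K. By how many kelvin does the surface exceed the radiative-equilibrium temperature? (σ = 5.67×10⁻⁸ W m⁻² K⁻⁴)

ΔT ≈ 37.6 K

S = 2830/0.697² = 5825 W m⁻².
T_eq = [S(1−A)/(4σ)]^(1/4) = [5825×0.33/(4×5.67×10⁻⁸)]^(1/4) = 303.4 K.
ΔT = T_surf − T_eq = 341 − 303.4.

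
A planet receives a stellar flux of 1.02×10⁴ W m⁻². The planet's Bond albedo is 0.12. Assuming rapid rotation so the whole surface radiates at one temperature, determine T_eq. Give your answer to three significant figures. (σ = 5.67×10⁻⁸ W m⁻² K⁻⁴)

Energy balance: absorbed = emitted ⇒ πR²·S(1−A) = 4πR²·σT_eq⁴, so T_eq⁴ = S(1−A)/(4σ).
T_eq = [1.02×10⁴ × 0.88 / (4 × 5.67×10⁻⁸)]^(1/4) = (3.96×10¹⁰)^(1/4) = 446 K.

T_eq ≈ 446 K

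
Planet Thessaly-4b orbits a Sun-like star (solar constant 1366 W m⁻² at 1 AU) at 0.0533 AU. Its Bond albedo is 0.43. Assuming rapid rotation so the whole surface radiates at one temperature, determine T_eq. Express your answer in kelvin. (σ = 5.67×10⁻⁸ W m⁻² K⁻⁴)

Flux at 0.0533 AU: S = 1366/0.0533² = 4.81×10⁵ W m⁻².
Energy balance: absorbed = emitted ⇒ πR²·S(1−A) = 4πR²·σT_eq⁴, so T_eq⁴ = S(1−A)/(4σ).
T_eq = [4.81×10⁵ × 0.57 / (4 × 5.67×10⁻⁸)]^(1/4) = (1.21×10¹²)^(1/4) = 1050 K.

T_eq ≈ 1050 K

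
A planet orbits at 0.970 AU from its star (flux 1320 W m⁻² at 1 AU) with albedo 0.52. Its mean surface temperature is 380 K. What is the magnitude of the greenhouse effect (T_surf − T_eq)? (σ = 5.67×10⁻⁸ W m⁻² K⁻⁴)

S = 1320/0.970² = 1403 W m⁻².
T_eq = [S(1−A)/(4σ)]^(1/4) = [1403×0.48/(4×5.67×10⁻⁸)]^(1/4) = 233.4 K.
ΔT = T_surf − T_eq = 380 − 233.4.

ΔT ≈ 146.6 K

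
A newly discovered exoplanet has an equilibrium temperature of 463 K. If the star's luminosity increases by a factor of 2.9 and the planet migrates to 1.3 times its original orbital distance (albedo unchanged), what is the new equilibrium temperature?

T_eq ≈ 530 K

T_eq ∝ L^(1/4) · d^(−1/2).
T′ = 463 × 2.9^(1/4) / 1.3^(1/2) = 530 K.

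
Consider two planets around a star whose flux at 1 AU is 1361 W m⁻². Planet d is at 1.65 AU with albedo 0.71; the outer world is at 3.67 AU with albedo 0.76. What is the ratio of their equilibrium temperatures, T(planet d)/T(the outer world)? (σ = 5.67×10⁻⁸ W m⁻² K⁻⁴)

T₁/T₂ ≈ 1.564

T_eq = [S₀(1−A)/(4σd²)]^(1/4), so T ∝ (1−A)^(1/4) / √d.
T₁ = [1361×0.29/(4×5.67×10⁻⁸×1.65²)]^(1/4) = 159.01 K.
T₂ = [1361×0.24/(4×5.67×10⁻⁸×3.67²)]^(1/4) = 101.69 K.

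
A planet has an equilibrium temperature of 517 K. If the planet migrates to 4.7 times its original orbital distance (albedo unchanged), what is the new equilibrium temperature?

T_eq ∝ L^(1/4) · d^(−1/2).
T′ = 517 / 4.7^(1/2) = 238 K.

T_eq ≈ 238 K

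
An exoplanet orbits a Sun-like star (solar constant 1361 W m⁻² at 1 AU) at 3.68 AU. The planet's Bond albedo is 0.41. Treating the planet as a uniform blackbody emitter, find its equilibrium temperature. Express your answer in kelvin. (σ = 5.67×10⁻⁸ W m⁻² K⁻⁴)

T_eq ≈ 127 K

Flux at 3.68 AU: S = 1361/3.68² = 100 W m⁻².
Energy balance: absorbed = emitted ⇒ πR²·S(1−A) = 4πR²·σT_eq⁴, so T_eq⁴ = S(1−A)/(4σ).
T_eq = [100 × 0.59 / (4 × 5.67×10⁻⁸)]^(1/4) = (2.61×10⁸)^(1/4) = 127 K.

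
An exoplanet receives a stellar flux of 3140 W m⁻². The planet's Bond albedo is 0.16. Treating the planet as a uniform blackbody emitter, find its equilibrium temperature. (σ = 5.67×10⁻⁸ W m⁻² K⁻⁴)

T_eq ≈ 328 K

Energy balance: absorbed = emitted ⇒ πR²·S(1−A) = 4πR²·σT_eq⁴, so T_eq⁴ = S(1−A)/(4σ).
T_eq = [3140 × 0.84 / (4 × 5.67×10⁻⁸)]^(1/4) = (1.16×10¹⁰)^(1/4) = 328 K.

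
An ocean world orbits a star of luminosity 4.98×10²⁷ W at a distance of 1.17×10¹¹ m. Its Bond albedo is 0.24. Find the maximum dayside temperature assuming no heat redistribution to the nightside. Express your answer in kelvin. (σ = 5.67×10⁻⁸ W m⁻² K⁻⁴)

T_ss ≈ 789 K

Flux: S = L/(4πd²) = 4.98×10²⁷/(4π×(1.17×10¹¹)²) = 2.89×10⁴ W m⁻².
With no redistribution each surface element balances locally: S(1−A) = σT⁴.
T = [2.89×10⁴ × 0.76 / 5.67×10⁻⁸]^(1/4) = (3.88×10¹¹)^(1/4) = 789 K.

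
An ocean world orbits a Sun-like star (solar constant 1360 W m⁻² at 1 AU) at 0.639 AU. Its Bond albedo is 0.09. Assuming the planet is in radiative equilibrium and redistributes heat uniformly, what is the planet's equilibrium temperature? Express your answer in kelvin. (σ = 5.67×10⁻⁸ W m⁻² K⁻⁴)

T_eq ≈ 340 K

Flux at 0.639 AU: S = 1360/0.639² = 3330 W m⁻².
Energy balance: absorbed = emitted ⇒ πR²·S(1−A) = 4πR²·σT_eq⁴, so T_eq⁴ = S(1−A)/(4σ).
T_eq = [3330 × 0.91 / (4 × 5.67×10⁻⁸)]^(1/4) = (1.34×10¹⁰)^(1/4) = 340 K.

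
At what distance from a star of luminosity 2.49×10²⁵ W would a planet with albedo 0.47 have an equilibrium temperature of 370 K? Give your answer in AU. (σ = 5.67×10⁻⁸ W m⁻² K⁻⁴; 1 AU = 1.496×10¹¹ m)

d ≈ 0.105 AU

From T_eq⁴ = L(1−A)/(16πσd²): d = √[L(1−A)/(16πσT_eq⁴)].
d = √[2.49×10²⁵ × 0.53 / (16π × 5.67×10⁻⁸ × (370)⁴)] = 1.57×10¹⁰ m = 0.105 AU.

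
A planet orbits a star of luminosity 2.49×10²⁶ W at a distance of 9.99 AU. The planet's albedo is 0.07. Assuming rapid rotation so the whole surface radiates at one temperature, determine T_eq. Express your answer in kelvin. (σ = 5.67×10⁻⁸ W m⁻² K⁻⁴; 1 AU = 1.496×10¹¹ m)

T_eq ≈ 77.7 K

d = 9.99 AU = 1.49×10¹² m.
Flux: S = L/(4πd²) = 2.49×10²⁶/(4π×(1.49×10¹²)²) = 8.87 W m⁻².
Energy balance: absorbed = emitted ⇒ πR²·S(1−A) = 4πR²·σT_eq⁴, so T_eq⁴ = S(1−A)/(4σ).
T_eq = [8.87 × 0.93 / (4 × 5.67×10⁻⁸)]^(1/4) = (3.64×10⁷)^(1/4) = 77.7 K.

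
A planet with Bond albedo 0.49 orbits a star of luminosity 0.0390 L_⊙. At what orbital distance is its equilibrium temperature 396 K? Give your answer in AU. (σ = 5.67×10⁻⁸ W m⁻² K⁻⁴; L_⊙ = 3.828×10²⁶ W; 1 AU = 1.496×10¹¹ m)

L = 0.0390 × 3.828×10²⁶ = 1.49×10²⁵ W.
From T_eq⁴ = L(1−A)/(16πσd²): d = √[L(1−A)/(16πσT_eq⁴)].
d = √[1.49×10²⁵ × 0.51 / (16π × 5.67×10⁻⁸ × (396)⁴)] = 1.04×10¹⁰ m = 0.0697 AU.

d ≈ 0.0697 AU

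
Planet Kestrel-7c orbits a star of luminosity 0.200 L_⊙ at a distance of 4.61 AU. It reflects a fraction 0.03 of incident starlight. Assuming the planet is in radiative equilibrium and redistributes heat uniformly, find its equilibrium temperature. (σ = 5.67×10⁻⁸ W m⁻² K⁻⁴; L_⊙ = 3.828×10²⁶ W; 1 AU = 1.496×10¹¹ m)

T_eq ≈ 86.0 K

d = 4.61 AU = 6.90×10¹¹ m.
L = 0.200 × 3.828×10²⁶ = 7.66×10²⁵ W.
Flux: S = L/(4πd²) = 7.66×10²⁵/(4π×(6.90×10¹¹)²) = 12.8 W m⁻².
Energy balance: absorbed = emitted ⇒ πR²·S(1−A) = 4πR²·σT_eq⁴, so T_eq⁴ = S(1−A)/(4σ).
T_eq = [12.8 × 0.97 / (4 × 5.67×10⁻⁸)]^(1/4) = (5.48×10⁷)^(1/4) = 86.0 K.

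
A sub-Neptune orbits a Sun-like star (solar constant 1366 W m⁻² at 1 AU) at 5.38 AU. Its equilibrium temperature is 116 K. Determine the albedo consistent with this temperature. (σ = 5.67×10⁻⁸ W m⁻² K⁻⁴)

A ≈ 0.13

Flux at 5.38 AU: S = 1366/5.38² = 47.2 W m⁻².
From T_eq⁴ = S(1−A)/(4σ): 1−A = 4σT_eq⁴/S.
1−A = 4 × 5.67×10⁻⁸ × (116)⁴ / 47.2 = 0.870.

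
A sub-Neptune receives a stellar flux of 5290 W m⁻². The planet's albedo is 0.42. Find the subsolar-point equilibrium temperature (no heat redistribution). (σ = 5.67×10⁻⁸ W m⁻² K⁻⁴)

T_ss ≈ 482 K

At the subsolar point the surface absorbs S(1−A) and emits σT⁴ per unit area — no factor of 4, since only the local patch is in balance.
T = [5290 × 0.58 / 5.67×10⁻⁸]^(1/4) = (5.41×10¹⁰)^(1/4) = 482 K.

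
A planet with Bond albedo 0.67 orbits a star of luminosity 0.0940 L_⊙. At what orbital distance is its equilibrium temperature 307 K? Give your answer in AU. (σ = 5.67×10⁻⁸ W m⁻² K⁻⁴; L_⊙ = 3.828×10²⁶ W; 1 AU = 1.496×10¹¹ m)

L = 0.0940 × 3.828×10²⁶ = 3.60×10²⁵ W.
From T_eq⁴ = L(1−A)/(16πσd²): d = √[L(1−A)/(16πσT_eq⁴)].
d = √[3.60×10²⁵ × 0.33 / (16π × 5.67×10⁻⁸ × (307)⁴)] = 2.17×10¹⁰ m = 0.145 AU.

d ≈ 0.145 AU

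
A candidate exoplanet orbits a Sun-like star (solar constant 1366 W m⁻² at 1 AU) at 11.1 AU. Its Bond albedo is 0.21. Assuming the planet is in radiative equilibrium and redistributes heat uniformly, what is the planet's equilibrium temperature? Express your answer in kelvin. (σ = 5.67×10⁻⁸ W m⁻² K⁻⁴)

T_eq ≈ 78.8 K

Flux at 11.1 AU: S = 1366/11.1² = 11.1 W m⁻².
Energy balance: absorbed = emitted ⇒ πR²·S(1−A) = 4πR²·σT_eq⁴, so T_eq⁴ = S(1−A)/(4σ).
T_eq = [11.1 × 0.79 / (4 × 5.67×10⁻⁸)]^(1/4) = (3.86×10⁷)^(1/4) = 78.8 K.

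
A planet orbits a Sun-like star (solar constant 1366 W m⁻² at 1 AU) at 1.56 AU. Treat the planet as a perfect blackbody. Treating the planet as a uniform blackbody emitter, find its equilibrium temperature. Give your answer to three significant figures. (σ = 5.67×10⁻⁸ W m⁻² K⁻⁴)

T_eq ≈ 223 K

Flux at 1.56 AU: S = 1366/1.56² = 561 W m⁻².
Energy balance: absorbed = emitted ⇒ πR²·S(1−A) = 4πR²·σT_eq⁴, so T_eq⁴ = S(1−A)/(4σ).
T_eq = [561 × 1.00 / (4 × 5.67×10⁻⁸)]^(1/4) = (2.47×10⁹)^(1/4) = 223 K.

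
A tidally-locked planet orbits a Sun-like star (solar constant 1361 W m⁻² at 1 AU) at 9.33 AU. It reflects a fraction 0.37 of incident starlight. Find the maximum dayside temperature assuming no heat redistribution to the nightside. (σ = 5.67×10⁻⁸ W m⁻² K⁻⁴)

T_ss ≈ 115 K

Flux at 9.33 AU: S = 1361/9.33² = 15.6 W m⁻².
With no redistribution each surface element balances locally: S(1−A) = σT⁴.
T = [15.6 × 0.63 / 5.67×10⁻⁸]^(1/4) = (1.74×10⁸)^(1/4) = 115 K.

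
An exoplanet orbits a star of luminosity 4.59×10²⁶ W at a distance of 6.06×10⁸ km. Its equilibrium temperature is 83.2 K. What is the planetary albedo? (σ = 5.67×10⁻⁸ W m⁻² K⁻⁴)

A ≈ 0.89

d = 6.06×10⁸ km = 6.06×10¹¹ m.
Flux: S = L/(4πd²) = 4.59×10²⁶/(4π×(6.06×10¹¹)²) = 99.5 W m⁻².
From T_eq⁴ = S(1−A)/(4σ): 1−A = 4σT_eq⁴/S.
1−A = 4 × 5.67×10⁻⁸ × (83.2)⁴ / 99.5 = 0.109.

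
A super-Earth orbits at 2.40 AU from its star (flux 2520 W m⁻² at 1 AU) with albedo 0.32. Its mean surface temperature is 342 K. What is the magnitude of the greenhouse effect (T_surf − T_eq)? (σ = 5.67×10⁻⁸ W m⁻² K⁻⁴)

S = 2520/2.40² = 437.5 W m⁻².
T_eq = [S(1−A)/(4σ)]^(1/4) = [437.5×0.68/(4×5.67×10⁻⁸)]^(1/4) = 190.3 K.
ΔT = T_surf − T_eq = 342 − 190.3.

ΔT ≈ 151.7 K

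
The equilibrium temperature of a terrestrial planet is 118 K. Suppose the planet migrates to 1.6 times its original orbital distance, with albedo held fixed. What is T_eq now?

T_eq ≈ 93.3 K

T_eq ∝ L^(1/4) · d^(−1/2).
T′ = 118 / 1.6^(1/2) = 93.3 K.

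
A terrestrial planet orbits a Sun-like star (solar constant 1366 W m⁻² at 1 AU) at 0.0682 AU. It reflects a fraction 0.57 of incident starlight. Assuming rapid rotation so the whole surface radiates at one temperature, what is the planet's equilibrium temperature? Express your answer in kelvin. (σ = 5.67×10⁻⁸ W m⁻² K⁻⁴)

T_eq ≈ 864 K

Flux at 0.0682 AU: S = 1366/0.0682² = 2.94×10⁵ W m⁻².
Energy balance: absorbed = emitted ⇒ πR²·S(1−A) = 4πR²·σT_eq⁴, so T_eq⁴ = S(1−A)/(4σ).
T_eq = [2.94×10⁵ × 0.43 / (4 × 5.67×10⁻⁸)]^(1/4) = (5.57×10¹¹)^(1/4) = 864 K.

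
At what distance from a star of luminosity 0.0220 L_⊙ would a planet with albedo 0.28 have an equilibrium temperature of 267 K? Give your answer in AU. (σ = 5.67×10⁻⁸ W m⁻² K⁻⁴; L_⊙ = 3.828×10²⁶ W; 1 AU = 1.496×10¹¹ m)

d ≈ 0.137 AU

L = 0.0220 × 3.828×10²⁶ = 8.42×10²⁴ W.
From T_eq⁴ = L(1−A)/(16πσd²): d = √[L(1−A)/(16πσT_eq⁴)].
d = √[8.42×10²⁴ × 0.72 / (16π × 5.67×10⁻⁸ × (267)⁴)] = 2.05×10¹⁰ m = 0.137 AU.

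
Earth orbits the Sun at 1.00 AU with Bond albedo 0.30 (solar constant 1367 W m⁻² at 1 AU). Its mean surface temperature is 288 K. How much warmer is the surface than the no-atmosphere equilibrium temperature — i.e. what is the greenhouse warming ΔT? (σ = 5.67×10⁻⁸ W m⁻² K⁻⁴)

S = 1367/1.00² = 1367 W m⁻².
T_eq = [S(1−A)/(4σ)]^(1/4) = [1367×0.70/(4×5.67×10⁻⁸)]^(1/4) = 254.9 K.
ΔT = T_surf − T_eq = 288 − 254.9.

ΔT ≈ 33.1 K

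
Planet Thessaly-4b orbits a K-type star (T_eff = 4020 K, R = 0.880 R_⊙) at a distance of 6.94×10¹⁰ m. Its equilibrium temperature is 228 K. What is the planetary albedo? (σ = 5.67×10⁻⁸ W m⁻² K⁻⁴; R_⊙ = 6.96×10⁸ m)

R_⋆ = 0.880 × 6.96×10⁸ = 6.12×10⁸ m.
L = 4πR_⋆²σT_⋆⁴ = 4π(6.12×10⁸)² × 5.67×10⁻⁸ × (4020)⁴ = 6.98×10²⁵ W.
S = L/(4πd²) = 1150 W m⁻².
From T_eq⁴ = S(1−A)/(4σ): 1−A = 4σT_eq⁴/S.
1−A = 4 × 5.67×10⁻⁸ × (228)⁴ / 1150 = 0.531.

A ≈ 0.47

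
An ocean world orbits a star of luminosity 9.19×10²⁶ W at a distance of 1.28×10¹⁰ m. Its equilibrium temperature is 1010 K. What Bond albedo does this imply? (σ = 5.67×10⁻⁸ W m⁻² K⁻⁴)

A ≈ 0.47

Flux: S = L/(4πd²) = 9.19×10²⁶/(4π×(1.28×10¹⁰)²) = 4.46×10⁵ W m⁻².
From T_eq⁴ = S(1−A)/(4σ): 1−A = 4σT_eq⁴/S.
1−A = 4 × 5.67×10⁻⁸ × (1010)⁴ / 4.46×10⁵ = 0.529.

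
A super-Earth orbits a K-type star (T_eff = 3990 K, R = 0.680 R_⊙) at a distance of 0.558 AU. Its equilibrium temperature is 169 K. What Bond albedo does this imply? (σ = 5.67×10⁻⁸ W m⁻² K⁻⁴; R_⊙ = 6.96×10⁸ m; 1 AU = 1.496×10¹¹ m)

A ≈ 0.60

R_⋆ = 0.680 × 6.96×10⁸ = 4.73×10⁸ m.
d = 0.558 AU = 8.35×10¹⁰ m.
L = 4πR_⋆²σT_⋆⁴ = 4π(4.73×10⁸)² × 5.67×10⁻⁸ × (3990)⁴ = 4.05×10²⁵ W.
S = L/(4πd²) = 462 W m⁻².
From T_eq⁴ = S(1−A)/(4σ): 1−A = 4σT_eq⁴/S.
1−A = 4 × 5.67×10⁻⁸ × (169)⁴ / 462 = 0.401.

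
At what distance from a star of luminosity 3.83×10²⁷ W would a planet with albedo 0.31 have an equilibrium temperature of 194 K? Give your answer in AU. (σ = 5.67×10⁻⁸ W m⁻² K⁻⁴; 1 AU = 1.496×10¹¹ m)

From T_eq⁴ = L(1−A)/(16πσd²): d = √[L(1−A)/(16πσT_eq⁴)].
d = √[3.83×10²⁷ × 0.69 / (16π × 5.67×10⁻⁸ × (194)⁴)] = 8.09×10¹¹ m = 5.41 AU.

d ≈ 5.41 AU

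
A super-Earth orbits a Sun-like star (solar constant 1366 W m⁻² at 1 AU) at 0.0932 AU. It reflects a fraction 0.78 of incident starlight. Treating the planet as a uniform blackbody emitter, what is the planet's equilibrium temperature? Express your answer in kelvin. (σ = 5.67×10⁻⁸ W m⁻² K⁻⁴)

T_eq ≈ 625 K

Flux at 0.0932 AU: S = 1366/0.0932² = 1.57×10⁵ W m⁻².
Energy balance: absorbed = emitted ⇒ πR²·S(1−A) = 4πR²·σT_eq⁴, so T_eq⁴ = S(1−A)/(4σ).
T_eq = [1.57×10⁵ × 0.22 / (4 × 5.67×10⁻⁸)]^(1/4) = (1.53×10¹¹)^(1/4) = 625 K.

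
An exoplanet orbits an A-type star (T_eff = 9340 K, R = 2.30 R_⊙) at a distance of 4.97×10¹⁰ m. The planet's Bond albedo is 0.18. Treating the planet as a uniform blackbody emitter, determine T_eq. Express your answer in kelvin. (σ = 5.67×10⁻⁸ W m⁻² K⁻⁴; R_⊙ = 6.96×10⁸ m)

R_⋆ = 2.30 × 6.96×10⁸ = 1.60×10⁹ m.
L = 4πR_⋆²σT_⋆⁴ = 4π(1.60×10⁹)² × 5.67×10⁻⁸ × (9340)⁴ = 1.39×10²⁸ W.
S = L/(4πd²) = 4.48×10⁵ W m⁻².
Energy balance: absorbed = emitted ⇒ πR²·S(1−A) = 4πR²·σT_eq⁴, so T_eq⁴ = S(1−A)/(4σ).
T_eq = [4.48×10⁵ × 0.82 / (4 × 5.67×10⁻⁸)]^(1/4) = (1.62×10¹²)^(1/4) = 1130 K.

T_eq ≈ 1130 K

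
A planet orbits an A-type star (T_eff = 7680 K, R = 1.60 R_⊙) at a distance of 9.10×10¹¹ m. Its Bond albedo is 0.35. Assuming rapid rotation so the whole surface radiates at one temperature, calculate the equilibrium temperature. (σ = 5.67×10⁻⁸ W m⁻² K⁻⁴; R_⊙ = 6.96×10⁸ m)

R_⋆ = 1.60 × 6.96×10⁸ = 1.11×10⁹ m.
L = 4πR_⋆²σT_⋆⁴ = 4π(1.11×10⁹)² × 5.67×10⁻⁸ × (7680)⁴ = 3.07×10²⁷ W.
S = L/(4πd²) = 295 W m⁻².
Energy balance: absorbed = emitted ⇒ πR²·S(1−A) = 4πR²·σT_eq⁴, so T_eq⁴ = S(1−A)/(4σ).
T_eq = [295 × 0.65 / (4 × 5.67×10⁻⁸)]^(1/4) = (8.47×10⁸)^(1/4) = 171 K.

T_eq ≈ 171 K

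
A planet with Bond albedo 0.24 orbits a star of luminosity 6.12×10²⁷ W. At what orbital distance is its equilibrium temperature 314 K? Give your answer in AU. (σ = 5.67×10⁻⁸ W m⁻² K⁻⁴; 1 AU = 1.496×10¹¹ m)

From T_eq⁴ = L(1−A)/(16πσd²): d = √[L(1−A)/(16πσT_eq⁴)].
d = √[6.12×10²⁷ × 0.76 / (16π × 5.67×10⁻⁸ × (314)⁴)] = 4.10×10¹¹ m = 2.74 AU.

d ≈ 2.74 AU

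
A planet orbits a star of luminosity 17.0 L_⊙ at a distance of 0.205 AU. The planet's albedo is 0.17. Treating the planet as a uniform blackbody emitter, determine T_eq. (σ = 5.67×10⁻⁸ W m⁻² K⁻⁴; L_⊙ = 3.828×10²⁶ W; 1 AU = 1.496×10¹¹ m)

T_eq ≈ 1190 K

d = 0.205 AU = 3.07×10¹⁰ m.
L = 17.0 × 3.828×10²⁶ = 6.51×10²⁷ W.
Flux: S = L/(4πd²) = 6.51×10²⁷/(4π×(3.07×10¹⁰)²) = 5.51×10⁵ W m⁻².
Energy balance: absorbed = emitted ⇒ πR²·S(1−A) = 4πR²·σT_eq⁴, so T_eq⁴ = S(1−A)/(4σ).
T_eq = [5.51×10⁵ × 0.83 / (4 × 5.67×10⁻⁸)]^(1/4) = (2.02×10¹²)^(1/4) = 1190 K.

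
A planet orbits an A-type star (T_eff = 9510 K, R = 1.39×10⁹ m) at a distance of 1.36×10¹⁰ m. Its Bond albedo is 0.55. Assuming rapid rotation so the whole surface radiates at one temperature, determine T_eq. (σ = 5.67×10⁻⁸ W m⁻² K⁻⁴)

T_eq ≈ 1760 K

L = 4πR_⋆²σT_⋆⁴ = 4π(1.39×10⁹)² × 5.67×10⁻⁸ × (9510)⁴ = 1.13×10²⁸ W.
S = L/(4πd²) = 4.84×10⁶ W m⁻².
Energy balance: absorbed = emitted ⇒ πR²·S(1−A) = 4πR²·σT_eq⁴, so T_eq⁴ = S(1−A)/(4σ).
T_eq = [4.84×10⁶ × 0.45 / (4 × 5.67×10⁻⁸)]^(1/4) = (9.61×10¹²)^(1/4) = 1760 K.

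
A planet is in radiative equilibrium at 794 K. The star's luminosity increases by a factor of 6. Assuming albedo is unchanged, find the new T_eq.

T_eq ≈ 1240 K

T_eq ∝ L^(1/4) · d^(−1/2).
T′ = 794 × 6^(1/4) = 1240 K.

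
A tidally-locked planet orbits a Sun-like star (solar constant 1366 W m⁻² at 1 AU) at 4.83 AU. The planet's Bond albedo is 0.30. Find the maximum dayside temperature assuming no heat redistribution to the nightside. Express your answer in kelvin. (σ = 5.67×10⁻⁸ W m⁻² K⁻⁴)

Flux at 4.83 AU: S = 1366/4.83² = 58.6 W m⁻².
With no redistribution each surface element balances locally: S(1−A) = σT⁴.
T = [58.6 × 0.70 / 5.67×10⁻⁸]^(1/4) = (7.23×10⁸)^(1/4) = 164 K.

T_ss ≈ 164 K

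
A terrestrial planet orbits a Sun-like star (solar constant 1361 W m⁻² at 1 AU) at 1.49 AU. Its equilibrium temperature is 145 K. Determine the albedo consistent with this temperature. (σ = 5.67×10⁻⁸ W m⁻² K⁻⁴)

A ≈ 0.84

Flux at 1.49 AU: S = 1361/1.49² = 613 W m⁻².
From T_eq⁴ = S(1−A)/(4σ): 1−A = 4σT_eq⁴/S.
1−A = 4 × 5.67×10⁻⁸ × (145)⁴ / 613 = 0.164.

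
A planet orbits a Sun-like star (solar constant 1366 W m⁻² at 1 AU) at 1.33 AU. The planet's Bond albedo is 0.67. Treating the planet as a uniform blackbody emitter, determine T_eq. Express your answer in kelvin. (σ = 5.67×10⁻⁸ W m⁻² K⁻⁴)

Flux at 1.33 AU: S = 1366/1.33² = 772 W m⁻².
Energy balance: absorbed = emitted ⇒ πR²·S(1−A) = 4πR²·σT_eq⁴, so T_eq⁴ = S(1−A)/(4σ).
T_eq = [772 × 0.33 / (4 × 5.67×10⁻⁸)]^(1/4) = (1.12×10⁹)^(1/4) = 183 K.

T_eq ≈ 183 K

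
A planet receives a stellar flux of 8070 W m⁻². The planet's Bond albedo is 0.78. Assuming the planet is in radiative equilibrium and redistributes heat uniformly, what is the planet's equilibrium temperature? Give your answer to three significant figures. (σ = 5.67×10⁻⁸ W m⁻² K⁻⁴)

Energy balance: absorbed = emitted ⇒ πR²·S(1−A) = 4πR²·σT_eq⁴, so T_eq⁴ = S(1−A)/(4σ).
T_eq = [8070 × 0.22 / (4 × 5.67×10⁻⁸)]^(1/4) = (7.83×10⁹)^(1/4) = 297 K.

T_eq ≈ 297 K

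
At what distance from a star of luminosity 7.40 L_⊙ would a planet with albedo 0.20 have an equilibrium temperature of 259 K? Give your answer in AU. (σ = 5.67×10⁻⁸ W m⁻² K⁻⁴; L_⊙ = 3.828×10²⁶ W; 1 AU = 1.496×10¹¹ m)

d ≈ 2.81 AU

L = 7.40 × 3.828×10²⁶ = 2.83×10²⁷ W.
From T_eq⁴ = L(1−A)/(16πσd²): d = √[L(1−A)/(16πσT_eq⁴)].
d = √[2.83×10²⁷ × 0.80 / (16π × 5.67×10⁻⁸ × (259)⁴)] = 4.20×10¹¹ m = 2.81 AU.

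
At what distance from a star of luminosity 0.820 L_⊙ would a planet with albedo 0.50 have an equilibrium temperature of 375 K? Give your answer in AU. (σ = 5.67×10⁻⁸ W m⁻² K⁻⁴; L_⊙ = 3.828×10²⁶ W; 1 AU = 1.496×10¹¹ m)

d ≈ 0.353 AU

L = 0.820 × 3.828×10²⁶ = 3.14×10²⁶ W.
From T_eq⁴ = L(1−A)/(16πσd²): d = √[L(1−A)/(16πσT_eq⁴)].
d = √[3.14×10²⁶ × 0.50 / (16π × 5.67×10⁻⁸ × (375)⁴)] = 5.28×10¹⁰ m = 0.353 AU.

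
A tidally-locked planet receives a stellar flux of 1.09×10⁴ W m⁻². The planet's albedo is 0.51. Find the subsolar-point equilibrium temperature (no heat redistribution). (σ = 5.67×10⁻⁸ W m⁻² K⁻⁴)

At the subsolar point the surface absorbs S(1−A) and emits σT⁴ per unit area — no factor of 4, since only the local patch is in balance.
T = [1.09×10⁴ × 0.49 / 5.67×10⁻⁸]^(1/4) = (9.42×10¹⁰)^(1/4) = 554 K.

T_ss ≈ 554 K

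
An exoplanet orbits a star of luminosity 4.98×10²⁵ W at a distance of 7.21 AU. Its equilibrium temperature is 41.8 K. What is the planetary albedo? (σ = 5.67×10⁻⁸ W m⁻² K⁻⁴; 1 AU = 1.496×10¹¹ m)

A ≈ 0.80

d = 7.21 AU = 1.08×10¹² m.
Flux: S = L/(4πd²) = 4.98×10²⁵/(4π×(1.08×10¹²)²) = 3.41 W m⁻².
From T_eq⁴ = S(1−A)/(4σ): 1−A = 4σT_eq⁴/S.
1−A = 4 × 5.67×10⁻⁸ × (41.8)⁴ / 3.41 = 0.203.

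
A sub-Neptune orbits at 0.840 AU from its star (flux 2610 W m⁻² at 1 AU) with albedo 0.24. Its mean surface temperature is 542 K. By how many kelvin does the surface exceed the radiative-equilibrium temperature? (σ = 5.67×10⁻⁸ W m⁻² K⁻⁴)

S = 2610/0.840² = 3699 W m⁻².
T_eq = [S(1−A)/(4σ)]^(1/4) = [3699×0.76/(4×5.67×10⁻⁸)]^(1/4) = 333.7 K.
ΔT = T_surf − T_eq = 542 − 333.7.

ΔT ≈ 208.3 K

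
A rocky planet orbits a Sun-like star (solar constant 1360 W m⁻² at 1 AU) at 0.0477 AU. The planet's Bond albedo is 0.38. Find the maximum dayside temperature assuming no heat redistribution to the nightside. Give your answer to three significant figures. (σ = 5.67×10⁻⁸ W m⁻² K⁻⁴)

Flux at 0.0477 AU: S = 1360/0.0477² = 5.98×10⁵ W m⁻².
With no redistribution each surface element balances locally: S(1−A) = σT⁴.
T = [5.98×10⁵ × 0.62 / 5.67×10⁻⁸]^(1/4) = (6.54×10¹²)^(1/4) = 1600 K.

T_ss ≈ 1600 K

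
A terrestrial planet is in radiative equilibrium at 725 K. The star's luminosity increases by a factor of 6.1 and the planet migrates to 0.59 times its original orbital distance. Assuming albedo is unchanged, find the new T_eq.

T_eq ≈ 1480 K

T_eq ∝ L^(1/4) · d^(−1/2).
T′ = 725 × 6.1^(1/4) / 0.59^(1/2) = 1480 K.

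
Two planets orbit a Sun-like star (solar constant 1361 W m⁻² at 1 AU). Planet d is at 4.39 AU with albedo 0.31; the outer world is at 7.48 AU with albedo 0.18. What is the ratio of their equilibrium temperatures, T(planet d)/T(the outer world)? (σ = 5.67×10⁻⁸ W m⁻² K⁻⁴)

T_eq = [S₀(1−A)/(4σd²)]^(1/4), so T ∝ (1−A)^(1/4) / √d.
T₁ = [1361×0.69/(4×5.67×10⁻⁸×4.39²)]^(1/4) = 121.07 K.
T₂ = [1361×0.82/(4×5.67×10⁻⁸×7.48²)]^(1/4) = 96.84 K.

T₁/T₂ ≈ 1.250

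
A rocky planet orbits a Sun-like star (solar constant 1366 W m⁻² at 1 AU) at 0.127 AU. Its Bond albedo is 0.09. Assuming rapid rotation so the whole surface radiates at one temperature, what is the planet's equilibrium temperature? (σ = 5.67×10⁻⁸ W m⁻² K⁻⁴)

T_eq ≈ 764 K

Flux at 0.127 AU: S = 1366/0.127² = 8.47×10⁴ W m⁻².
Energy balance: absorbed = emitted ⇒ πR²·S(1−A) = 4πR²·σT_eq⁴, so T_eq⁴ = S(1−A)/(4σ).
T_eq = [8.47×10⁴ × 0.91 / (4 × 5.67×10⁻⁸)]^(1/4) = (3.40×10¹¹)^(1/4) = 764 K.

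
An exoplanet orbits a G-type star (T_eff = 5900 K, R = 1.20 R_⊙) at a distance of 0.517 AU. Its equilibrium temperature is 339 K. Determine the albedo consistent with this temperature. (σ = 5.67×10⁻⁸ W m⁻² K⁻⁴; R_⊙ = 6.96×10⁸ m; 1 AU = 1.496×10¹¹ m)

R_⋆ = 1.20 × 6.96×10⁸ = 8.35×10⁸ m.
d = 0.517 AU = 7.73×10¹⁰ m.
L = 4πR_⋆²σT_⋆⁴ = 4π(8.35×10⁸)² × 5.67×10⁻⁸ × (5900)⁴ = 6.02×10²⁶ W.
S = L/(4πd²) = 8010 W m⁻².
From T_eq⁴ = S(1−A)/(4σ): 1−A = 4σT_eq⁴/S.
1−A = 4 × 5.67×10⁻⁸ × (339)⁴ / 8010 = 0.374.

A ≈ 0.63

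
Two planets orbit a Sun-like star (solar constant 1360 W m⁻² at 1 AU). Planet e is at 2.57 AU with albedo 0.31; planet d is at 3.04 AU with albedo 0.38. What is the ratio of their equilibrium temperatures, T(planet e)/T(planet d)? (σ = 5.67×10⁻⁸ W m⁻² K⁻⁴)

T₁/T₂ ≈ 1.117

T_eq = [S₀(1−A)/(4σd²)]^(1/4), so T ∝ (1−A)^(1/4) / √d.
T₁ = [1360×0.69/(4×5.67×10⁻⁸×2.57²)]^(1/4) = 158.20 K.
T₂ = [1360×0.62/(4×5.67×10⁻⁸×3.04²)]^(1/4) = 141.62 K.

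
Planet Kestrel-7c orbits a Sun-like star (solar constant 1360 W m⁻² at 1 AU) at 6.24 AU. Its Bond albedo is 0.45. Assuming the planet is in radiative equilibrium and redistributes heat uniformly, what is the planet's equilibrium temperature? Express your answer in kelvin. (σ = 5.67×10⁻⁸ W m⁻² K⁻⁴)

Flux at 6.24 AU: S = 1360/6.24² = 34.9 W m⁻².
Energy balance: absorbed = emitted ⇒ πR²·S(1−A) = 4πR²·σT_eq⁴, so T_eq⁴ = S(1−A)/(4σ).
T_eq = [34.9 × 0.55 / (4 × 5.67×10⁻⁸)]^(1/4) = (8.47×10⁷)^(1/4) = 95.9 K.

T_eq ≈ 95.9 K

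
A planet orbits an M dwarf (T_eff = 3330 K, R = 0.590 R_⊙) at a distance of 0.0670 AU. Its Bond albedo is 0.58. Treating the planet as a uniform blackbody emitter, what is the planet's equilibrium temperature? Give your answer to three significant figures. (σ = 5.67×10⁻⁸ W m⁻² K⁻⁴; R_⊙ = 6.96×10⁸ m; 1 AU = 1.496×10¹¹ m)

R_⋆ = 0.590 × 6.96×10⁸ = 4.11×10⁸ m.
d = 0.0670 AU = 1.00×10¹⁰ m.
L = 4πR_⋆²σT_⋆⁴ = 4π(4.11×10⁸)² × 5.67×10⁻⁸ × (3330)⁴ = 1.48×10²⁵ W.
S = L/(4πd²) = 1.17×10⁴ W m⁻².
Energy balance: absorbed = emitted ⇒ πR²·S(1−A) = 4πR²·σT_eq⁴, so T_eq⁴ = S(1−A)/(4σ).
T_eq = [1.17×10⁴ × 0.42 / (4 × 5.67×10⁻⁸)]^(1/4) = (2.17×10¹⁰)^(1/4) = 384 K.

T_eq ≈ 384 K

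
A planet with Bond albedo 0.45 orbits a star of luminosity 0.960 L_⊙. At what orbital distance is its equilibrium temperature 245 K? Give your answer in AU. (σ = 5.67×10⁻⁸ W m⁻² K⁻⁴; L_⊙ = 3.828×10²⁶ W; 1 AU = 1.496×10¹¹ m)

d ≈ 0.938 AU

L = 0.960 × 3.828×10²⁶ = 3.67×10²⁶ W.
From T_eq⁴ = L(1−A)/(16πσd²): d = √[L(1−A)/(16πσT_eq⁴)].
d = √[3.67×10²⁶ × 0.55 / (16π × 5.67×10⁻⁸ × (245)⁴)] = 1.40×10¹¹ m = 0.938 AU.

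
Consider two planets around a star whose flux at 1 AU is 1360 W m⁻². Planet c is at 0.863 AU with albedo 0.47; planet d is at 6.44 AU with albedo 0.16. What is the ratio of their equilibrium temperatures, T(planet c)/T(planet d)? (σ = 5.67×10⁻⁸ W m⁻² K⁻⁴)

T₁/T₂ ≈ 2.435

T_eq = [S₀(1−A)/(4σd²)]^(1/4), so T ∝ (1−A)^(1/4) / √d.
T₁ = [1360×0.53/(4×5.67×10⁻⁸×0.863²)]^(1/4) = 255.59 K.
T₂ = [1360×0.84/(4×5.67×10⁻⁸×6.44²)]^(1/4) = 104.98 K.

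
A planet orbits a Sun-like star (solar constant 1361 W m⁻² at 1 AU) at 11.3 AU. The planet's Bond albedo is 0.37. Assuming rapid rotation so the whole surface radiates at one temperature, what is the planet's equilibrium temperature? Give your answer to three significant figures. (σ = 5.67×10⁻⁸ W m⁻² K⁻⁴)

Flux at 11.3 AU: S = 1361/11.3² = 10.7 W m⁻².
Energy balance: absorbed = emitted ⇒ πR²·S(1−A) = 4πR²·σT_eq⁴, so T_eq⁴ = S(1−A)/(4σ).
T_eq = [10.7 × 0.63 / (4 × 5.67×10⁻⁸)]^(1/4) = (2.96×10⁷)^(1/4) = 73.8 K.

T_eq ≈ 73.8 K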